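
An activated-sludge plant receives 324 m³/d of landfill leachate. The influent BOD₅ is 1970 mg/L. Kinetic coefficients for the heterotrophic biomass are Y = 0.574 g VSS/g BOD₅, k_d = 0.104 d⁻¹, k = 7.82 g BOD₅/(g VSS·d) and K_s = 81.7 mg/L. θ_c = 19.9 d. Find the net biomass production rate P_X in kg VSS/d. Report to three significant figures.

From the Monod/SRT balance for a CMAS, S = K_s·(1+k_d θ_c)/[θ_c·(Y k − k_d) − 1] = 81.7 × (1 + 0.104 × 19.9) / [19.9 × (0.574 × 7.82 − 0.104) − 1] = 250.8 / 86.26 = 2.907 mg/L.
The observed yield is Y_obs = Y/(1 + k_d·θ_c) = 0.574 / (1 + 0.104 × 19.9) = 0.574 / 3.070 = 0.1870 g VSS per g BOD₅ removed.
Mass of BOD₅ removed per day: Q(S₀ − S) = 324 × 1967 g/m³ = 637.3 kg/d.
Net biomass production P_X = Y_obs × Q·(S₀ − S) = 0.1870 × 637.3 = 119.2 kg VSS/d.

P_X ≈ 119 kg VSS/d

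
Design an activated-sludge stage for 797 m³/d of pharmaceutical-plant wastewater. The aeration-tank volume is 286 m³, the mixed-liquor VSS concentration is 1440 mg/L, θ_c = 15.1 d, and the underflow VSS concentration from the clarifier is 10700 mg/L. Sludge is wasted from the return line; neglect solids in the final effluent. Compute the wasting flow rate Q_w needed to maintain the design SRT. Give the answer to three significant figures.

Wasting from the return line (neglecting effluent solids): Q_w = V·X / (θ_c·X_r) = 286.0 × 1440 / (15.1 × 10700) = 2.549 m³/d.

Q_w ≈ 2.55 m³/d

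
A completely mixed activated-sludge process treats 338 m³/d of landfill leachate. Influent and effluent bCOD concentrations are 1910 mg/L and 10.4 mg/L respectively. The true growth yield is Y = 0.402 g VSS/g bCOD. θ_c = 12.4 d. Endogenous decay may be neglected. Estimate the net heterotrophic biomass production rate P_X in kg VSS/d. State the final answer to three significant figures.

P_X ≈ 258 kg VSS/d

No decay correction is needed, so Y_obs = Y = 0.402.
Substrate removed = Q·(S₀ − S) = 338 m³/d × (1910 − 10.4) g/m³ = 6.42×10^5 g/d = 642.1 kg/d.
Biomass produced: P_X = Y_obs·Q·ΔS = 0.4020 × 642.1 ≈ 258.1 kg VSS/d.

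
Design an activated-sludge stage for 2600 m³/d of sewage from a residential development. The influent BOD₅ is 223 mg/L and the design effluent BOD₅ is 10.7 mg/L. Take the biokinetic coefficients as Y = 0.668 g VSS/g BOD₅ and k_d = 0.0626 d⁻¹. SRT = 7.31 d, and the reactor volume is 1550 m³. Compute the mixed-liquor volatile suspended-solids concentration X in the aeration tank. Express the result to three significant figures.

From V·X·(1 + k_d·θ_c) = Y·Q·(S₀ − S)·θ_c: X = 0.668 × 2600 × (223 − 10.7) × 7.31 / [1550 × (1 + 0.0626 × 7.31)] = 1193 mg/L.

X ≈ 1190 mg/L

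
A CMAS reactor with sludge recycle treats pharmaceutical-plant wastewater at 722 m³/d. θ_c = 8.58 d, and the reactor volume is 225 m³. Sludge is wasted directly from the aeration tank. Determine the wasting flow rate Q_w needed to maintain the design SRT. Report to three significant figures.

Q_w ≈ 26.2 m³/d

With mixed-liquor wasting, θ_c = V/Q_w, so Q_w = V/θ_c = 225.0/8.58 = 26.22 m³/d.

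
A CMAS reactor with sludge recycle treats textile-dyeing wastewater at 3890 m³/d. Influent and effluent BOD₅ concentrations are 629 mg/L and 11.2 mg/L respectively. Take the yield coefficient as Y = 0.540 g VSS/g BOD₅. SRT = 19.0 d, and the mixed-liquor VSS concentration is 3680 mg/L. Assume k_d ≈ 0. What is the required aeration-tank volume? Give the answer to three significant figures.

V ≈ 6700 m³

With k_d = 0 the design equation reduces to V = Y Q (S₀−S) θ_c / X = 0.540 × 3890 × (629 − 11.2) × 19.0 / 3680 = 6700 m³.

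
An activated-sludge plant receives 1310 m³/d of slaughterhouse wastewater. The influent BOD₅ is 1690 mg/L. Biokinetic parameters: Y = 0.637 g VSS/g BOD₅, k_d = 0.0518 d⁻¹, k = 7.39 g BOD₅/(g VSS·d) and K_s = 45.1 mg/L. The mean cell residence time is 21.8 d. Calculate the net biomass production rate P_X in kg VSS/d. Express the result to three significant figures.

For a completely mixed reactor with recycle the Lawrence–McCarty relation gives S = K_s·(1 + k_d·θ_c) / [θ_c·(Y·k − k_d) − 1] = 45.1 × (1 + 0.0518 × 21.8) / [21.8 × (0.637 × 7.39 − 0.0518) − 1] = 96.03 / 100.5 = 0.9556 mg/L.
Correct the yield for decay: Y_obs = Y/(1 + k_d θ_c) = 0.637 / (1 + 0.0518 × 21.8) = 0.637 / 2.129 = 0.2992.
Mass of BOD₅ removed per day: Q(S₀ − S) = 1310 × 1689 g/m³ = 2213 kg/d.
Biomass produced: P_X = Y_obs·Q·ΔS = 0.2992 × 2213 ≈ 662.0 kg VSS/d.

P_X ≈ 662 kg VSS/d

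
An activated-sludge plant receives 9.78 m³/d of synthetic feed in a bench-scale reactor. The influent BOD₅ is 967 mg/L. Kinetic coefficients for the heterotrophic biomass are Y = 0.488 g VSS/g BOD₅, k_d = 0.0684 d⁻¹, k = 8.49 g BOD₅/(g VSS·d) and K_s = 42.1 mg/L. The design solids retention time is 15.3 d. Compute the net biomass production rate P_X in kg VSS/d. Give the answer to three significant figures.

P_X ≈ 2.25 kg VSS/d

Effluent substrate depends only on kinetics and SRT: S = K_s(1 + k_d θ_c) / [θ_c(Yk − k_d) − 1] = 42.1 × (1 + 0.0684 × 15.3) / [15.3 × (0.488 × 8.49 − 0.0684) − 1] = 86.16 / 61.34 = 1.405 mg/L.
Observed yield with endogenous decay: Y_obs = Y / (1 + k_d·θ_c) = 0.488 / (1 + 0.0684 × 15.3) = 0.488 / 2.047 = 0.2385 g VSS/g BOD₅.
Q·(S₀ − S) = 9.78 × (967 − 1.40) × 10⁻³ = 9.444 kg/d removed.
Net biomass production P_X = Y_obs × Q·(S₀ − S) = 0.2385 × 9.444 = 2.252 kg VSS/d.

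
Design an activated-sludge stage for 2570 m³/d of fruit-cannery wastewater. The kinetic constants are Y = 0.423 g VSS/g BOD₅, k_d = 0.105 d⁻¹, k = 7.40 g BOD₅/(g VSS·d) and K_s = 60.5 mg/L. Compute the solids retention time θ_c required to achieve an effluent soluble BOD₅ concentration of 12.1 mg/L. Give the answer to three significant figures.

From 1/θ_c = Y·k·S/(K_s + S) − k_d: Y·k·S/(K_s+S) = 0.423 × 7.40 × 12.1 / (60.5 + 12.1) = 0.5217 d⁻¹.
Then 1/θ_c = μ − k_d = 0.5217 − 0.105 = 0.4167 d⁻¹, giving θ_c = 2.400 d.

θ_c ≈ 2.40 d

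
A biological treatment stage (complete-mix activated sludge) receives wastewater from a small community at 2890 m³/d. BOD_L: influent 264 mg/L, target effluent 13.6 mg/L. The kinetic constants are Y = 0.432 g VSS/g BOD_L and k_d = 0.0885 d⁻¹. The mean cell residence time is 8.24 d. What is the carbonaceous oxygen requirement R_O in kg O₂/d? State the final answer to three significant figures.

Observed yield with endogenous decay: Y_obs = Y / (1 + k_d·θ_c) = 0.432 / (1 + 0.0885 × 8.24) = 0.432 / 1.729 = 0.2498 g VSS/g BOD_L.
Q·(S₀ − S) = 2890 × (264 − 13.6) × 10⁻³ = 723.7 kg/d removed.
P_X = Y_obs·Q·(S₀ − S) = 0.2498 × 723.7 = 180.8 kg VSS/d.
R_O = Q·ΔS − 1.42 P_X = 723.7 − 256.7 = 466.9 kg O₂/d.

R_O ≈ 467 kg O₂/d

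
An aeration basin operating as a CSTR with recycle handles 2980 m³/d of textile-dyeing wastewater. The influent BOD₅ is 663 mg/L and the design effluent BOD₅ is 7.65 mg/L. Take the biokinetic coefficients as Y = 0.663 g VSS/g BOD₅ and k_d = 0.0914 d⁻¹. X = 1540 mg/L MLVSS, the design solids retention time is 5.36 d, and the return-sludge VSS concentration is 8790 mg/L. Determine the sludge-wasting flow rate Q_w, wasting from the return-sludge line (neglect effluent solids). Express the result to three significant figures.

Q_w ≈ 98.9 m³/d

Rearranging the biomass balance for a CMAS with decay, V = Y·Q·ΔS·θ_c / [X·(1+k_d θ_c)] = 0.663 × 2980 × (663 − 7.65) × 5.36 / [1540 × (1 + 0.0914 × 5.36)] = 6.94×10^6 / 2294 = 3025 m³.
θ_c = V·X/(Q_w·X_r) when wasting from the recycle, so Q_w = V·X/(θ_c·X_r) = 3025 × 1540 / (5.36 × 8790) = 98.87 m³/d.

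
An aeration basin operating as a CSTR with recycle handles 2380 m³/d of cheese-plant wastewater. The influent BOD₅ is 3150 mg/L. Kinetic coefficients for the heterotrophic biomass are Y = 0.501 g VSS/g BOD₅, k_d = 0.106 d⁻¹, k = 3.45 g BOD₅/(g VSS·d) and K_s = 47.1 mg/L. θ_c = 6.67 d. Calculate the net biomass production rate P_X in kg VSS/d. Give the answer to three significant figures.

P_X ≈ 2190 kg VSS/d

For a completely mixed reactor with recycle the Lawrence–McCarty relation gives S = K_s·(1 + k_d·θ_c) / [θ_c·(Y·k − k_d) − 1] = 47.1 × (1 + 0.106 × 6.67) / [6.67 × (0.501 × 3.45 − 0.106) − 1] = 80.40 / 9.822 = 8.186 mg/L.
Y_obs = Y / (1 + k_d θ_c) = 0.501 / (1 + 0.106 × 6.67) = 0.501 / 1.707 = 0.2935.
Substrate removed = Q·(S₀ − S) = 2380 m³/d × (3150 − 8.19) g/m³ = 7.48×10^6 g/d = 7478 kg/d.
Net biomass production P_X = Y_obs × Q·(S₀ − S) = 0.2935 × 7478 = 2195 kg VSS/d.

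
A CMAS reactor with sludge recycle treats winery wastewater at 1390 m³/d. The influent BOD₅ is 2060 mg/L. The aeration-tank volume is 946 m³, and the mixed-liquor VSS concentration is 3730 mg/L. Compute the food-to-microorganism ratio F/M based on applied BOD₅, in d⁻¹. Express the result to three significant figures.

F/M ≈ 0.811 d⁻¹

Food-to-microorganism ratio F/M = Q S₀ / (V X) = 1390 × 2060 / (946.0 × 3730) = 0.8115 d⁻¹.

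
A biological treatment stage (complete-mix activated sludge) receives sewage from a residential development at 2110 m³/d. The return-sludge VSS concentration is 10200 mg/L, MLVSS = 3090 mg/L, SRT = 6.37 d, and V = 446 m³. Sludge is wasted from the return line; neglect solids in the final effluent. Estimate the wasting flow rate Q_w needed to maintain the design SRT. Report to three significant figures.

Q_w ≈ 21.2 m³/d

Wasting from the return line (neglecting effluent solids): Q_w = V·X / (θ_c·X_r) = 446.0 × 3090 / (6.37 × 10200) = 21.21 m³/d.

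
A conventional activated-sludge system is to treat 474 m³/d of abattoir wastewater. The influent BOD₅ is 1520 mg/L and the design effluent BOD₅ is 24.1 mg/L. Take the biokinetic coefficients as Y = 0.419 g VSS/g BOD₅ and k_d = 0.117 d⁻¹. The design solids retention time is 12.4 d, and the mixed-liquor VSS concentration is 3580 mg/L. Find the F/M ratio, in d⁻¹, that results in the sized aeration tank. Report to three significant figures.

Steady-state biomass mass balance: V·X·(1 + k_d·θ_c) = Y·Q·(S₀ − S)·θ_c, so V = 0.419 × 474 × (1520 − 24.1) × 12.4 / [3580 × (1 + 0.117 × 12.4)] = 3.68×10^6 / 8774 = 419.9 m³.
F/M = Q·S₀ / (V·X) = 474 × 1520 / (419.9 × 3580) = 0.4793 g BOD₅·(g VSS·d)⁻¹.

F/M ≈ 0.479 d⁻¹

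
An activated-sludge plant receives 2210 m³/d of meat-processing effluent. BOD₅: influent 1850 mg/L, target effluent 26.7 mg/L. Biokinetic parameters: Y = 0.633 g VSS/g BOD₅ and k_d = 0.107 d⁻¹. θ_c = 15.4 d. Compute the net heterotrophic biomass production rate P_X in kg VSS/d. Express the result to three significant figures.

The observed yield is Y_obs = Y/(1 + k_d·θ_c) = 0.633 / (1 + 0.107 × 15.4) = 0.633 / 2.648 = 0.2391 g VSS per g BOD₅ removed.
Q·(S₀ − S) = 2210 × (1850 − 26.7) × 10⁻³ = 4029 kg/d removed.
Net biomass production P_X = Y_obs × Q·(S₀ − S) = 0.2391 × 4029 = 963.3 kg VSS/d.

P_X ≈ 963 kg VSS/d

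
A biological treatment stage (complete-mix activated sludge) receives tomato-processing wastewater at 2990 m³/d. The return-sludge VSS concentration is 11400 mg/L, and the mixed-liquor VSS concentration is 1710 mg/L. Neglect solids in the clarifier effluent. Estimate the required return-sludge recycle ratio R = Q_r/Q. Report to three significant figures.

Solids balance on the clarifier gives (1+R)X = R·X_r, so R = X/(X_r − X) = 1710 / (11400 − 1710) = 0.1765.

R ≈ 0.176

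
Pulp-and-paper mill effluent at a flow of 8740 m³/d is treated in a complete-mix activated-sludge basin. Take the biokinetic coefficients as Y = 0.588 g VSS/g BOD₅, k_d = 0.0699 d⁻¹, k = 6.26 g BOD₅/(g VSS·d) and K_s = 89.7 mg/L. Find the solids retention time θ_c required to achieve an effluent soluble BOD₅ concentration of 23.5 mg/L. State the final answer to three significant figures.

From 1/θ_c = Y·k·S/(K_s + S) − k_d: Y·k·S/(K_s+S) = 0.588 × 6.26 × 23.5 / (89.7 + 23.5) = 0.7641 d⁻¹.
θ_c = 1/(μ − k_d) = 1/(0.7641 − 0.0699) = 1/0.6942 = 1.440 d.

θ_c ≈ 1.44 d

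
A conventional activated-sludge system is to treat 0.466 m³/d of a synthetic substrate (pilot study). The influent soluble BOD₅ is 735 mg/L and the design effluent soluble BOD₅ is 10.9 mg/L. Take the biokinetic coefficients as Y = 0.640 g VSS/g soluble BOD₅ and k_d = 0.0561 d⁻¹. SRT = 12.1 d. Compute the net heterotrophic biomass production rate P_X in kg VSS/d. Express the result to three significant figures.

P_X ≈ 0.129 kg VSS/d

Correct the yield for decay: Y_obs = Y/(1 + k_d θ_c) = 0.640 / (1 + 0.0561 × 12.1) = 0.640 / 1.679 = 0.3812.
ΔS = 735 − 10.9 = 724.1 mg/L, so the substrate removal rate is 0.466 × 724.1/1000 = 0.3374 kg soluble BOD₅/d.
Biomass produced: P_X = Y_obs·Q·ΔS = 0.3812 × 0.3374 ≈ 0.1286 kg VSS/d.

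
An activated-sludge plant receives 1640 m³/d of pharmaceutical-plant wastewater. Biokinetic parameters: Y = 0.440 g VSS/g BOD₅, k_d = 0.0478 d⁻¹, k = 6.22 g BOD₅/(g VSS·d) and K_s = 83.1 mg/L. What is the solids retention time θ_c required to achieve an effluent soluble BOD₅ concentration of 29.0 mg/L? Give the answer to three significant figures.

Specific growth rate at S = 29.0 mg/L: μ = YkS/(K_s+S) = 0.440·6.22·29.0/(83.1+29.0) = 0.7080 d⁻¹.
θ_c = 1/(μ − k_d) = 1/(0.7080 − 0.0478) = 1/0.6602 = 1.515 d.

θ_c ≈ 1.51 d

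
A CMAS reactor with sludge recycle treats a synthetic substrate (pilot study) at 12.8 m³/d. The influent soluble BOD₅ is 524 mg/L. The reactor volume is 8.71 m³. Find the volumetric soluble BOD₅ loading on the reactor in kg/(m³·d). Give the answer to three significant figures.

L_v ≈ 0.770 kg soluble BOD₅/(m³·d)

L_v = Q S₀ / V = 12.8 × 524 × 10⁻³ / 8.710 = 0.7701 kg/(m³·d).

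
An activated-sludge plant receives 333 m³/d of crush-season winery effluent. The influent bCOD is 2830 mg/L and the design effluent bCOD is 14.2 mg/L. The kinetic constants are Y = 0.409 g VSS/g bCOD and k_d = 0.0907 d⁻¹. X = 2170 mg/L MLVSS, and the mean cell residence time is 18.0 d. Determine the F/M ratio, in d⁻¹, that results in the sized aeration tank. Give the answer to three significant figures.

F/M ≈ 0.359 d⁻¹

Steady-state biomass mass balance: V·X·(1 + k_d·θ_c) = Y·Q·(S₀ − S)·θ_c, so V = 0.409 × 333 × (2830 − 14.2) × 18.0 / [2170 × (1 + 0.0907 × 18.0)] = 6.9×10^6 / 5713 = 1208 m³.
Food-to-microorganism ratio F/M = Q S₀ / (V X) = 333 × 2830 / (1208 × 2170) = 0.3594 d⁻¹.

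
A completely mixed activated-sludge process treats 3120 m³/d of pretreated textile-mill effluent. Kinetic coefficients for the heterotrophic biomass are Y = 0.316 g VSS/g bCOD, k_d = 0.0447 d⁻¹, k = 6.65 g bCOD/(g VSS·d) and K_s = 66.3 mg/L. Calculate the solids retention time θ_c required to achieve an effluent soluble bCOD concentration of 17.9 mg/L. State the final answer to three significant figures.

From 1/θ_c = Y·k·S/(K_s + S) − k_d: Y·k·S/(K_s+S) = 0.316 × 6.65 × 17.9 / (66.3 + 17.9) = 0.4467 d⁻¹.
1/θ_c = 0.4467 − 0.0447 = 0.4020 d⁻¹, so θ_c = 2.487 d.

θ_c ≈ 2.49 d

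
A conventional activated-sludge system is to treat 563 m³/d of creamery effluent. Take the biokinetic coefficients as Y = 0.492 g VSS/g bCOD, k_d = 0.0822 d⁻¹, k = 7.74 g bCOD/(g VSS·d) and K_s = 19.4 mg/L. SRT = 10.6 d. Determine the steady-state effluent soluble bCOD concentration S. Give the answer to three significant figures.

S ≈ 0.943 mg/L

For a completely mixed reactor with recycle the Lawrence–McCarty relation gives S = K_s·(1 + k_d·θ_c) / [θ_c·(Y·k − k_d) − 1] = 19.4 × (1 + 0.0822 × 10.6) / [10.6 × (0.492 × 7.74 − 0.0822) − 1] = 36.30 / 38.49 = 0.9431 mg/L.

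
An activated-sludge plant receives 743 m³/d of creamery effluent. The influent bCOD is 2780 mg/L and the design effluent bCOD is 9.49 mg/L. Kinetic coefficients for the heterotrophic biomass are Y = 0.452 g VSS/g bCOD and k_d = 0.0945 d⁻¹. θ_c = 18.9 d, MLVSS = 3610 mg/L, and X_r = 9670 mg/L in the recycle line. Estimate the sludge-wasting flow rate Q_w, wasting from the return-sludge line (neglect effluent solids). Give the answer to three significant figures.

Steady-state biomass mass balance: V·X·(1 + k_d·θ_c) = Y·Q·(S₀ − S)·θ_c, so V = 0.452 × 743 × (2780 − 9.49) × 18.9 / [3610 × (1 + 0.0945 × 18.9)] = 1.76×10^7 / 10058 = 1748 m³.
Q_w = (V·X)/(θ_c X_r) = 1748 × 3610 / (18.9 × 9670) = 34.54 m³/d.

Q_w ≈ 34.5 m³/d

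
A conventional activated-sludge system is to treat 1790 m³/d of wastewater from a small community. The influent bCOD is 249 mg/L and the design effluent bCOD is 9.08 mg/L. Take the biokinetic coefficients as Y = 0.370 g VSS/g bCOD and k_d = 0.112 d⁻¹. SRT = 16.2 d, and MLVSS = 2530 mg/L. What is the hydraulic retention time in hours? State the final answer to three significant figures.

Steady-state biomass mass balance: V·X·(1 + k_d·θ_c) = Y·Q·(S₀ − S)·θ_c, so V = 0.370 × 1790 × (249 − 9.08) × 16.2 / [2530 × (1 + 0.112 × 16.2)] = 2.57×10^6 / 7120 = 361.5 m³.
Hydraulic retention time τ = V/Q = 361.5 / 1790 = 0.2020 d = 4.847 h.

τ ≈ 4.85 h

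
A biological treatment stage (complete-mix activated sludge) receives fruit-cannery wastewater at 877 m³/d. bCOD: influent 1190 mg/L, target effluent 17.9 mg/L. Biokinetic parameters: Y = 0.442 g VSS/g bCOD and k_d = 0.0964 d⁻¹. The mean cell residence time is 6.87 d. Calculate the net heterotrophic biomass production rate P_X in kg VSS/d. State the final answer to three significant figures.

Observed yield with endogenous decay: Y_obs = Y / (1 + k_d·θ_c) = 0.442 / (1 + 0.0964 × 6.87) = 0.442 / 1.662 = 0.2659 g VSS/g bCOD.
ΔS = 1190 − 17.9 = 1172 mg/L, so the substrate removal rate is 877 × 1172/1000 = 1028 kg bCOD/d.
So the net sludge growth is P_X = 0.2659 × 1028 = 273.3 kg VSS/d.

P_X ≈ 273 kg VSS/d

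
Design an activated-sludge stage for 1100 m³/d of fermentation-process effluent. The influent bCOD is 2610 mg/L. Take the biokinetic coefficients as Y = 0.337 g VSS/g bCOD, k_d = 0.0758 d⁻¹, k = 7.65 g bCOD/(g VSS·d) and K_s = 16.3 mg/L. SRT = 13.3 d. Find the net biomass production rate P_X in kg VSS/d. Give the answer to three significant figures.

P_X ≈ 482 kg VSS/d

From the Monod/SRT balance for a CMAS, S = K_s·(1+k_d θ_c)/[θ_c·(Y k − k_d) − 1] = 16.3 × (1 + 0.0758 × 13.3) / [13.3 × (0.337 × 7.65 − 0.0758) − 1] = 32.73 / 32.28 = 1.014 mg/L.
Observed yield with endogenous decay: Y_obs = Y / (1 + k_d·θ_c) = 0.337 / (1 + 0.0758 × 13.3) = 0.337 / 2.008 = 0.1678 g VSS/g bCOD.
Substrate removed = Q·(S₀ − S) = 1100 m³/d × (2610 − 1.01) g/m³ = 2.87×10^6 g/d = 2870 kg/d.
So the net sludge growth is P_X = 0.1678 × 2870 = 481.6 kg VSS/d.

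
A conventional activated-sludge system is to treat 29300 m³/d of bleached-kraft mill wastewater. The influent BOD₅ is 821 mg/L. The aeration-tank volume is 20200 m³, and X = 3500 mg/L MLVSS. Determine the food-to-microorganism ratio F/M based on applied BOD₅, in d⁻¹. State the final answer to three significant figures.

F/M = Q·S₀ / (V·X) = 29300 × 821 / (20200 × 3500) = 0.3402 g BOD₅·(g VSS·d)⁻¹.

F/M ≈ 0.340 d⁻¹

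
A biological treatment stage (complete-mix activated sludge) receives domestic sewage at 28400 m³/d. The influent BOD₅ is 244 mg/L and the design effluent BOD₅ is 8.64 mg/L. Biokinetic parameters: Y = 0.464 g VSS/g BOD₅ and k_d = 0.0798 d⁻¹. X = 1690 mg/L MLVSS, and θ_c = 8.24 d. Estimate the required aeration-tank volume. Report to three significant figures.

V ≈ 9120 m³

Steady-state biomass mass balance: V·X·(1 + k_d·θ_c) = Y·Q·(S₀ − S)·θ_c, so V = 0.464 × 28400 × (244 − 8.64) × 8.24 / [1690 × (1 + 0.0798 × 8.24)] = 2.56×10^7 / 2801 = 9123 m³.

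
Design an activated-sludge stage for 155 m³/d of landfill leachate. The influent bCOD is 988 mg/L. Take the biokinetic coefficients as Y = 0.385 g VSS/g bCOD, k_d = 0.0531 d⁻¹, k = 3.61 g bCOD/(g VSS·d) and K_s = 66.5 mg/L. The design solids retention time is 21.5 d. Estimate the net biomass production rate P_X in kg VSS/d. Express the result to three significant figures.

P_X ≈ 27.4 kg VSS/d

Effluent substrate depends only on kinetics and SRT: S = K_s(1 + k_d θ_c) / [θ_c(Yk − k_d) − 1] = 66.5 × (1 + 0.0531 × 21.5) / [21.5 × (0.385 × 3.61 − 0.0531) − 1] = 142.4 / 27.74 = 5.134 mg/L.
The observed yield is Y_obs = Y/(1 + k_d·θ_c) = 0.385 / (1 + 0.0531 × 21.5) = 0.385 / 2.142 = 0.1798 g VSS per g bCOD removed.
Mass of bCOD removed per day: Q(S₀ − S) = 155 × 982.9 g/m³ = 152.3 kg/d.
Net biomass production P_X = Y_obs × Q·(S₀ − S) = 0.1798 × 152.3 = 27.39 kg VSS/d.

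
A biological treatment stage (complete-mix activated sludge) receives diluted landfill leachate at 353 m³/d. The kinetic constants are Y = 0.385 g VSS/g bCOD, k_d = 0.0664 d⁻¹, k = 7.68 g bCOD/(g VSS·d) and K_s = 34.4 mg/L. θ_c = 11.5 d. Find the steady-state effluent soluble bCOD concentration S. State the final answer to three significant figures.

S ≈ 1.88 mg/L

For a completely mixed reactor with recycle the Lawrence–McCarty relation gives S = K_s·(1 + k_d·θ_c) / [θ_c·(Y·k − k_d) − 1] = 34.4 × (1 + 0.0664 × 11.5) / [11.5 × (0.385 × 7.68 − 0.0664) − 1] = 60.67 / 32.24 = 1.882 mg/L.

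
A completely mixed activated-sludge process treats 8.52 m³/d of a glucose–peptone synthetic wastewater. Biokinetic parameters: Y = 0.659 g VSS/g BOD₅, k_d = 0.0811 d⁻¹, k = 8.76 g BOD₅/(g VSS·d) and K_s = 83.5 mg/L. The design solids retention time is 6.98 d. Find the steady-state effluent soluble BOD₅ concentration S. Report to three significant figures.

S ≈ 3.38 mg/L

From the Monod/SRT balance for a CMAS, S = K_s·(1+k_d θ_c)/[θ_c·(Y k − k_d) − 1] = 83.5 × (1 + 0.0811 × 6.98) / [6.98 × (0.659 × 8.76 − 0.0811) − 1] = 130.8 / 38.73 = 3.377 mg/L.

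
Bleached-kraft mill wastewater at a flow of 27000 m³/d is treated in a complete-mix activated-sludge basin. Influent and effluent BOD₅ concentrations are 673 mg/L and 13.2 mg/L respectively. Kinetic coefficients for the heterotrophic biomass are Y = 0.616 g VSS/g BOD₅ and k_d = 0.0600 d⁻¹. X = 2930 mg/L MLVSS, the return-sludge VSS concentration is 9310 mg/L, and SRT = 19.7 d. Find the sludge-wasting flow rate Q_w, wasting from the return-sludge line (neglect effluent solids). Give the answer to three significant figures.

Q_w ≈ 540 m³/d

Steady-state biomass mass balance: V·X·(1 + k_d·θ_c) = Y·Q·(S₀ − S)·θ_c, so V = 0.616 × 27000 × (673 − 13.2) × 19.7 / [2930 × (1 + 0.0600 × 19.7)] = 2.16×10^8 / 6393 = 33814 m³.
Q_w = (V·X)/(θ_c X_r) = 33814 × 2930 / (19.7 × 9310) = 540.2 m³/d.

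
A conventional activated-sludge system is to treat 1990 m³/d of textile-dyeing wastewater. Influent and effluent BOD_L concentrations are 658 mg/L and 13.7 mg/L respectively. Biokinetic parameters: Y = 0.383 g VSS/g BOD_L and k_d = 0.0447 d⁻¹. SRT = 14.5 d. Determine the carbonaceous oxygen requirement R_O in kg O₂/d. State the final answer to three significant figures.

The observed yield is Y_obs = Y/(1 + k_d·θ_c) = 0.383 / (1 + 0.0447 × 14.5) = 0.383 / 1.648 = 0.2324 g VSS per g BOD_L removed.
ΔS = 658 − 13.7 = 644.3 mg/L, so the substrate removal rate is 1990 × 644.3/1000 = 1282 kg BOD_L/d.
P_X = Y_obs·Q·(S₀ − S) = 0.2324 × 1282 = 297.9 kg VSS/d.
Carbonaceous O₂ demand = substrate oxidised − cell-mass equivalent = 1282 − 1.42 × 297.9 = 859.1 kg O₂/d.

R_O ≈ 859 kg O₂/d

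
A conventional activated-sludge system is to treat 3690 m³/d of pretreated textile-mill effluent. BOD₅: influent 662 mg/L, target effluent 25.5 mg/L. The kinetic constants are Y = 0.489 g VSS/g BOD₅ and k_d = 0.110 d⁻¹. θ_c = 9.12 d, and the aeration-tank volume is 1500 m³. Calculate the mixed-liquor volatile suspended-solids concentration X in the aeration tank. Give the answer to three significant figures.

Solving the biomass balance for X: X = Y Q (S₀−S) θ_c / [V (1+k_d θ_c)] = 0.489 × 3690 × (662 − 25.5) × 9.12 / [1500 × (1 + 0.110 × 9.12)] = 3486 mg/L.

X ≈ 3490 mg/L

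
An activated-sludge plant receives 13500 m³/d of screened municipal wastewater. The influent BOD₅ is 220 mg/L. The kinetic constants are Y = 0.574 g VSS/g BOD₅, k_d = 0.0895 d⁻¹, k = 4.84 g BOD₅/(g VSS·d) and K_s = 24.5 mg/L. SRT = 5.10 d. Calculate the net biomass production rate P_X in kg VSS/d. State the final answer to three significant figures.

P_X ≈ 1160 kg VSS/d

Effluent substrate depends only on kinetics and SRT: S = K_s(1 + k_d θ_c) / [θ_c(Yk − k_d) − 1] = 24.5 × (1 + 0.0895 × 5.10) / [5.10 × (0.574 × 4.84 − 0.0895) − 1] = 35.68 / 12.71 = 2.807 mg/L.
Correct the yield for decay: Y_obs = Y/(1 + k_d θ_c) = 0.574 / (1 + 0.0895 × 5.10) = 0.574 / 1.456 = 0.3941.
Mass of BOD₅ removed per day: Q(S₀ − S) = 13500 × 217.2 g/m³ = 2932 kg/d.
So the net sludge growth is P_X = 0.3941 × 2932 = 1156 kg VSS/d.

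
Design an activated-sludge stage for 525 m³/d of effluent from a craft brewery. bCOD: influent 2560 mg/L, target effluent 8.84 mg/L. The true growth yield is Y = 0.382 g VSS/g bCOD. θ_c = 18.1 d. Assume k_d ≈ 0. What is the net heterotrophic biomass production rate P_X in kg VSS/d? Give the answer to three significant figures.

P_X ≈ 512 kg VSS/d

Since k_d ≈ 0, Y_obs = Y = 0.382 g VSS/g bCOD.
Mass of bCOD removed per day: Q(S₀ − S) = 525 × 2551 g/m³ = 1339 kg/d.
P_X = Y_obs · Q(S₀ − S) = 0.3820 × 1339 = 511.6 kg VSS/d.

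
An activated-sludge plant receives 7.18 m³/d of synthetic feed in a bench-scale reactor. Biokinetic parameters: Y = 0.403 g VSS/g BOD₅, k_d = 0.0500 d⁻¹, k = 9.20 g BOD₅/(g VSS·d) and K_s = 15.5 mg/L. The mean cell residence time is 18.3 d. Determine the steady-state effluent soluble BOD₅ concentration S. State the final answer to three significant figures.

For a completely mixed reactor with recycle the Lawrence–McCarty relation gives S = K_s·(1 + k_d·θ_c) / [θ_c·(Y·k − k_d) − 1] = 15.5 × (1 + 0.0500 × 18.3) / [18.3 × (0.403 × 9.20 − 0.0500) − 1] = 29.68 / 65.93 = 0.4502 mg/L.

S ≈ 0.450 mg/L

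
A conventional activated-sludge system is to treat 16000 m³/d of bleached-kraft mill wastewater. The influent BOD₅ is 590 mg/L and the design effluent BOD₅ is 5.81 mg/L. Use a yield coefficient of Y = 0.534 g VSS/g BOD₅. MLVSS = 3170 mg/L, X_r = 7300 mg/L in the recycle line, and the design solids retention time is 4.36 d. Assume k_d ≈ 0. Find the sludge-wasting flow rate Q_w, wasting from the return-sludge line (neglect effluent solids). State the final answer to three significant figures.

With k_d = 0 the design equation reduces to V = Y Q (S₀−S) θ_c / X = 0.534 × 16000 × (590 − 5.81) × 4.36 / 3170 = 6865 m³.
Wasting from the return line (neglecting effluent solids): Q_w = V·X / (θ_c·X_r) = 6865 × 3170 / (4.36 × 7300) = 683.7 m³/d.

Q_w ≈ 684 m³/d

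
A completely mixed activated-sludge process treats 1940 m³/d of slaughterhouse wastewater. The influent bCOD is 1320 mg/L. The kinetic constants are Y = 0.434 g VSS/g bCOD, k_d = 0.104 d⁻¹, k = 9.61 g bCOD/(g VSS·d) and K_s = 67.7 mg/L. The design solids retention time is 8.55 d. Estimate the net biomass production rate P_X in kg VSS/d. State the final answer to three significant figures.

From the Monod/SRT balance for a CMAS, S = K_s·(1+k_d θ_c)/[θ_c·(Y k − k_d) − 1] = 67.7 × (1 + 0.104 × 8.55) / [8.55 × (0.434 × 9.61 − 0.104) − 1] = 127.9 / 33.77 = 3.787 mg/L.
Observed yield with endogenous decay: Y_obs = Y / (1 + k_d·θ_c) = 0.434 / (1 + 0.104 × 8.55) = 0.434 / 1.889 = 0.2297 g VSS/g bCOD.
Q·(S₀ − S) = 1940 × (1320 − 3.79) × 10⁻³ = 2553 kg/d removed.
Biomass produced: P_X = Y_obs·Q·ΔS = 0.2297 × 2553 ≈ 586.6 kg VSS/d.

P_X ≈ 587 kg VSS/d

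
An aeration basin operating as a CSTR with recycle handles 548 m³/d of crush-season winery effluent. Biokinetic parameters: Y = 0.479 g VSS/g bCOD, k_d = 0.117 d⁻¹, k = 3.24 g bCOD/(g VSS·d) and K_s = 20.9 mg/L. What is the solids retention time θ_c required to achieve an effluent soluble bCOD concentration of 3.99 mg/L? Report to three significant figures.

θ_c ≈ 7.59 d

At the target effluent, Y k S/(K_s+S) = 0.479×3.24×3.99/24.89 = 0.2488 d⁻¹.
θ_c = 1/(μ − k_d) = 1/(0.2488 − 0.117) = 1/0.1318 = 7.588 d.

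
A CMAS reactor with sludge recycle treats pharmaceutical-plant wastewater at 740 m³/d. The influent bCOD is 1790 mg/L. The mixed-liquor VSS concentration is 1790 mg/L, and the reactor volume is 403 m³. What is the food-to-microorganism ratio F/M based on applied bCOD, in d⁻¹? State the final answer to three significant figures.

F/M = applied load / biomass = Q·S₀/(V·X) = 740 × 1790 / (403.0 × 1790) = 1.836 d⁻¹.

F/M ≈ 1.84 d⁻¹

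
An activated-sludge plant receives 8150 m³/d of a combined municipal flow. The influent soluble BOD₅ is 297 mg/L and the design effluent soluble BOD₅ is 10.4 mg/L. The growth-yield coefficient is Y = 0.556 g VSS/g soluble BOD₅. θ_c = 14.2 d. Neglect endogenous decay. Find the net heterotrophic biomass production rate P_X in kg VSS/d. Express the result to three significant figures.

P_X ≈ 1300 kg VSS/d

Since k_d ≈ 0, Y_obs = Y = 0.556 g VSS/g soluble BOD₅.
Q·(S₀ − S) = 8150 × (297 − 10.4) × 10⁻³ = 2336 kg/d removed.
So the net sludge growth is P_X = 0.5560 × 2336 = 1299 kg VSS/d.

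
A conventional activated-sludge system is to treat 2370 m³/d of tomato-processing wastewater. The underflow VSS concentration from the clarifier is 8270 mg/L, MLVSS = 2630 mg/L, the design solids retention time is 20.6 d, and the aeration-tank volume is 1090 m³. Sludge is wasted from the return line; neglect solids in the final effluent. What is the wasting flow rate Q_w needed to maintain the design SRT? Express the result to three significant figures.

Q_w = (V·X)/(θ_c X_r) = 1090 × 2630 / (20.6 × 8270) = 16.83 m³/d.

Q_w ≈ 16.8 m³/d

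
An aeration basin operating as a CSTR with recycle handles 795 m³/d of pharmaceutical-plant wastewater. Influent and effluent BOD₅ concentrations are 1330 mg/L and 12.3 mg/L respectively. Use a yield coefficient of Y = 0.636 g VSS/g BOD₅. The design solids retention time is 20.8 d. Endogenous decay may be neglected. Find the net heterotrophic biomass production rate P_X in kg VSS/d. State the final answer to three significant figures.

No decay correction is needed, so Y_obs = Y = 0.636.
Substrate removed = Q·(S₀ − S) = 795 m³/d × (1330 − 12.3) g/m³ = 1.05×10^6 g/d = 1048 kg/d.
Biomass produced: P_X = Y_obs·Q·ΔS = 0.6360 × 1048 ≈ 666.3 kg VSS/d.

P_X ≈ 666 kg VSS/d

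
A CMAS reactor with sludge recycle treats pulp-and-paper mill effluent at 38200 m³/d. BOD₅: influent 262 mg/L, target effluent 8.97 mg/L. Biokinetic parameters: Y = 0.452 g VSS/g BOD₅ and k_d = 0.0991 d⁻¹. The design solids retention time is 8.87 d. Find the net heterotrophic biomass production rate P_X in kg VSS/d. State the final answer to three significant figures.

The observed yield is Y_obs = Y/(1 + k_d·θ_c) = 0.452 / (1 + 0.0991 × 8.87) = 0.452 / 1.879 = 0.2406 g VSS per g BOD₅ removed.
Mass of BOD₅ removed per day: Q(S₀ − S) = 38200 × 253.0 g/m³ = 9666 kg/d.
So the net sludge growth is P_X = 0.2406 × 9666 = 2325 kg VSS/d.

P_X ≈ 2330 kg VSS/d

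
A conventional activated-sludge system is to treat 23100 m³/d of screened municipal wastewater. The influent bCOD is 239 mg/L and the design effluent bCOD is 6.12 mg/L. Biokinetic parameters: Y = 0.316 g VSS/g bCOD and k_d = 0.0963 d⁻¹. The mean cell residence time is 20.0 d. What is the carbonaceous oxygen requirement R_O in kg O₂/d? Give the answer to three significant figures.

R_O ≈ 4550 kg O₂/d

Y_obs = Y / (1 + k_d θ_c) = 0.316 / (1 + 0.0963 × 20.0) = 0.316 / 2.926 = 0.1080.
ΔS = 239 − 6.12 = 232.9 mg/L, so the substrate removal rate is 23100 × 232.9/1000 = 5380 kg bCOD/d.
P_X = Y_obs·Q·(S₀ − S) = 0.1080 × 5380 = 581.0 kg VSS/d.
R_O = Q·(S₀ − S) − 1.42·P_X = 5380 − 1.42 × 581.0 = 4555 kg O₂/d.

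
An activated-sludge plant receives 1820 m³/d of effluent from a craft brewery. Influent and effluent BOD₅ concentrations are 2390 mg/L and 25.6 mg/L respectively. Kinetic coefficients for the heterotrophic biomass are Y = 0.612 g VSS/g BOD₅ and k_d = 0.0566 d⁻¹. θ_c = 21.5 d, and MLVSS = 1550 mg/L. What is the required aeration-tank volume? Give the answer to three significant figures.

From the SRT design equation V = Y Q (S₀−S) θ_c / [X (1 + k_d θ_c)] = 0.612 × 1820 × (2390 − 25.6) × 21.5 / [1550 × (1 + 0.0566 × 21.5)] = 5.66×10^7 / 3436 = 16478 m³.

V ≈ 16500 m³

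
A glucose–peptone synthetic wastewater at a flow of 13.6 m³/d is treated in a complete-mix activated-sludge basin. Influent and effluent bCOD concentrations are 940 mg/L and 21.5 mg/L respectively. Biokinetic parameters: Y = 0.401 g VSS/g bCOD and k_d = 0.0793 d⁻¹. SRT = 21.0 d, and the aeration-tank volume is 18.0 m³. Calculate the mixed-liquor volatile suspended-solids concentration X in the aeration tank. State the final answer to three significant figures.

From V·X·(1 + k_d·θ_c) = Y·Q·(S₀ − S)·θ_c: X = 0.401 × 13.6 × (940 − 21.5) × 21.0 / [18.0 × (1 + 0.0793 × 21.0)] = 2193 mg/L.

X ≈ 2190 mg/L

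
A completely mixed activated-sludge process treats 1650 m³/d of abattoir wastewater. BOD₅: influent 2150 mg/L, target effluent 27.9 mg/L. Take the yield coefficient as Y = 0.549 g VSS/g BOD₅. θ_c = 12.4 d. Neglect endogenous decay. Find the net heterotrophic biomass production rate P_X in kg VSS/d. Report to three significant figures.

P_X ≈ 1920 kg VSS/d

With endogenous decay neglected, the observed yield equals the true yield: Y_obs = Y = 0.549 g VSS/g BOD₅.
ΔS = 2150 − 27.9 = 2122 mg/L, so the substrate removal rate is 1650 × 2122/1000 = 3501 kg BOD₅/d.
P_X = Y_obs · Q(S₀ − S) = 0.5490 × 3501 = 1922 kg VSS/d.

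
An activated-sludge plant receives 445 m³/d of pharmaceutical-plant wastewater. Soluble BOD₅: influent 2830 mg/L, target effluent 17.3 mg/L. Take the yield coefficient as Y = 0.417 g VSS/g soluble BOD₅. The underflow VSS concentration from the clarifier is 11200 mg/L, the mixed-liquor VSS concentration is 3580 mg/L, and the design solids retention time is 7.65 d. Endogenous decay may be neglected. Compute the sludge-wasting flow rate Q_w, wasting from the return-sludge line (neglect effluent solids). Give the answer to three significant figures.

Q_w ≈ 46.6 m³/d

With k_d = 0 the design equation reduces to V = Y Q (S₀−S) θ_c / X = 0.417 × 445 × (2830 − 17.3) × 7.65 / 3580 = 1115 m³.
θ_c = V·X/(Q_w·X_r) when wasting from the recycle, so Q_w = V·X/(θ_c·X_r) = 1115 × 3580 / (7.65 × 11200) = 46.60 m³/d.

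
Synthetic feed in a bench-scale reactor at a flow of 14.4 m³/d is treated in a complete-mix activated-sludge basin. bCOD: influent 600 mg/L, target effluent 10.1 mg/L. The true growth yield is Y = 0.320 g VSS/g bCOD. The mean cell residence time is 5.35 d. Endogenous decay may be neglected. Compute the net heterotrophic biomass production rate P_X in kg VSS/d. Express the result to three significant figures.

With endogenous decay neglected, the observed yield equals the true yield: Y_obs = Y = 0.320 g VSS/g bCOD.
Q·(S₀ − S) = 14.4 × (600 − 10.1) × 10⁻³ = 8.495 kg/d removed.
Biomass produced: P_X = Y_obs·Q·ΔS = 0.3200 × 8.495 ≈ 2.718 kg VSS/d.

P_X ≈ 2.72 kg VSS/d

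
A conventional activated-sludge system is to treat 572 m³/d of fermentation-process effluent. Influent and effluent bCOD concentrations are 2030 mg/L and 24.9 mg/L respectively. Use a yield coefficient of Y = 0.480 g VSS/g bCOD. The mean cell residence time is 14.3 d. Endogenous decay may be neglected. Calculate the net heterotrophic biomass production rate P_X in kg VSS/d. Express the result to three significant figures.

P_X ≈ 551 kg VSS/d

Since k_d ≈ 0, Y_obs = Y = 0.480 g VSS/g bCOD.
Substrate removed = Q·(S₀ − S) = 572 m³/d × (2030 − 24.9) g/m³ = 1.15×10^6 g/d = 1147 kg/d.
Biomass produced: P_X = Y_obs·Q·ΔS = 0.4800 × 1147 ≈ 550.5 kg VSS/d.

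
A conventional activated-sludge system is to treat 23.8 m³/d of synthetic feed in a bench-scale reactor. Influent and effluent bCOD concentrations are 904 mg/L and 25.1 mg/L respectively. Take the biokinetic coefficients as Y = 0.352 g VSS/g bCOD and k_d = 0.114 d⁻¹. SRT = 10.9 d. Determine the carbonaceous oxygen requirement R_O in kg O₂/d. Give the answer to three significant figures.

R_O ≈ 16.3 kg O₂/d

The observed yield is Y_obs = Y/(1 + k_d·θ_c) = 0.352 / (1 + 0.114 × 10.9) = 0.352 / 2.243 = 0.1570 g VSS per g bCOD removed.
ΔS = 904 − 25.1 = 878.9 mg/L, so the substrate removal rate is 23.8 × 878.9/1000 = 20.92 kg bCOD/d.
P_X = Y_obs·Q·(S₀ − S) = 0.1570 × 20.92 = 3.283 kg VSS/d.
R_O = Q·ΔS − 1.42 P_X = 20.92 − 4.662 = 16.26 kg O₂/d.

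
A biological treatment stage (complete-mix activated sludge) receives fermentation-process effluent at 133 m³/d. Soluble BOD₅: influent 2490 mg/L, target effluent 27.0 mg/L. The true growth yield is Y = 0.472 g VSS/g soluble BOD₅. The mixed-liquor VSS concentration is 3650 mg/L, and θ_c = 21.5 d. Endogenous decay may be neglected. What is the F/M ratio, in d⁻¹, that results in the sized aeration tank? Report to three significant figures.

F/M ≈ 0.0996 d⁻¹

Biomass mass balance (decay neglected): V·X = Y·Q·(S₀ − S)·θ_c, so V = 0.472 × 133 × (2490 − 27.0) × 21.5 / 3650 = 910.8 m³.
Food-to-microorganism ratio F/M = Q S₀ / (V X) = 133 × 2490 / (910.8 × 3650) = 0.09962 d⁻¹.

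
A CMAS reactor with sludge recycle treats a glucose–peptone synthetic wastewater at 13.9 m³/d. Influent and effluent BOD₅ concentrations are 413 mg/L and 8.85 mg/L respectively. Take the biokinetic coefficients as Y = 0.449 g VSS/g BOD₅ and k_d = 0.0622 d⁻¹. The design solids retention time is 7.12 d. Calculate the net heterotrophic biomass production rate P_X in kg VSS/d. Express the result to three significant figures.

P_X ≈ 1.75 kg VSS/d

Correct the yield for decay: Y_obs = Y/(1 + k_d θ_c) = 0.449 / (1 + 0.0622 × 7.12) = 0.449 / 1.443 = 0.3112.
Substrate removed = Q·(S₀ − S) = 13.9 m³/d × (413 − 8.85) g/m³ = 5.62×10^3 g/d = 5.618 kg/d.
P_X = Y_obs · Q(S₀ − S) = 0.3112 × 5.618 = 1.748 kg VSS/d.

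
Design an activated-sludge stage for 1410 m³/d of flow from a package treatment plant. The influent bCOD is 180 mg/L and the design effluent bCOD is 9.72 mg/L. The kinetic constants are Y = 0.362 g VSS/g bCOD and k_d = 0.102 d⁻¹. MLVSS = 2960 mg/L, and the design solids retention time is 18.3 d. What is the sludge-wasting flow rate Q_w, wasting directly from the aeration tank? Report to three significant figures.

From the SRT design equation V = Y Q (S₀−S) θ_c / [X (1 + k_d θ_c)] = 0.362 × 1410 × (180 − 9.72) × 18.3 / [2960 × (1 + 0.102 × 18.3)] = 1.59×10^6 / 8485 = 187.4 m³.
Wasting from the aeration tank: Q_w = V / θ_c = 187.4 / 18.3 = 10.24 m³/d.

Q_w ≈ 10.2 m³/d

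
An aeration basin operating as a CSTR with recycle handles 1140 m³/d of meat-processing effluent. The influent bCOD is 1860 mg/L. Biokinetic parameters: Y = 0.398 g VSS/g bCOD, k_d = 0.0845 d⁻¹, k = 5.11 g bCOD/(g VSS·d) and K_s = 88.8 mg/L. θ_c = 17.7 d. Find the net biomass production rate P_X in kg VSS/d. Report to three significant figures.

P_X ≈ 337 kg VSS/d

For a completely mixed reactor with recycle the Lawrence–McCarty relation gives S = K_s·(1 + k_d·θ_c) / [θ_c·(Y·k − k_d) − 1] = 88.8 × (1 + 0.0845 × 17.7) / [17.7 × (0.398 × 5.11 − 0.0845) − 1] = 221.6 / 33.50 = 6.615 mg/L.
Y_obs = Y / (1 + k_d θ_c) = 0.398 / (1 + 0.0845 × 17.7) = 0.398 / 2.496 = 0.1595.
Mass of bCOD removed per day: Q(S₀ − S) = 1140 × 1853 g/m³ = 2113 kg/d.
Net biomass production P_X = Y_obs × Q·(S₀ − S) = 0.1595 × 2113 = 337.0 kg VSS/d.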